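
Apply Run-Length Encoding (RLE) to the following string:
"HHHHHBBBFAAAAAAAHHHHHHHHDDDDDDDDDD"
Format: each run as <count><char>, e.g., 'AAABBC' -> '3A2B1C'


Scanning runs left to right:
  i=0: run of 'H' x 5 -> '5H'
  i=5: run of 'B' x 3 -> '3B'
  i=8: run of 'F' x 1 -> '1F'
  i=9: run of 'A' x 7 -> '7A'
  i=16: run of 'H' x 8 -> '8H'
  i=24: run of 'D' x 10 -> '10D'

RLE = 5H3B1F7A8H10D


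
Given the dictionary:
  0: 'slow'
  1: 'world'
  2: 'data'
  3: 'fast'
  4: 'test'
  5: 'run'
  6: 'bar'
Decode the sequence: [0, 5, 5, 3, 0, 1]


Look up each index in the dictionary:
  0 -> 'slow'
  5 -> 'run'
  5 -> 'run'
  3 -> 'fast'
  0 -> 'slow'
  1 -> 'world'

Decoded: "slow run run fast slow world"


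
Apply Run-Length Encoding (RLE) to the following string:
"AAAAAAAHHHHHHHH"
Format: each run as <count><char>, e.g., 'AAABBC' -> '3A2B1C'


Scanning runs left to right:
  i=0: run of 'A' x 7 -> '7A'
  i=7: run of 'H' x 8 -> '8H'

RLE = 7A8H


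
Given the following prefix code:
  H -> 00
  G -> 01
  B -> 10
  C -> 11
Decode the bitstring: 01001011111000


Decoding step by step:
Bits 01 -> G
Bits 00 -> H
Bits 10 -> B
Bits 11 -> C
Bits 11 -> C
Bits 10 -> B
Bits 00 -> H


Decoded message: GHBCCBH


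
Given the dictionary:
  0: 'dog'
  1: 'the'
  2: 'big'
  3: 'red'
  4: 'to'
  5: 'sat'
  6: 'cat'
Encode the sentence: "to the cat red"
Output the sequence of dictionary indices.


Look up each word in the dictionary:
  'to' -> 4
  'the' -> 1
  'cat' -> 6
  'red' -> 3

Encoded: [4, 1, 6, 3]


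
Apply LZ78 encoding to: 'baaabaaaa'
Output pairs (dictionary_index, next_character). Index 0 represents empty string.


LZ78 encoding steps:
Dictionary: {0: ''}
Step 1: w='' (idx 0), next='b' -> output (0, 'b'), add 'b' as idx 1
Step 2: w='' (idx 0), next='a' -> output (0, 'a'), add 'a' as idx 2
Step 3: w='a' (idx 2), next='a' -> output (2, 'a'), add 'aa' as idx 3
Step 4: w='b' (idx 1), next='a' -> output (1, 'a'), add 'ba' as idx 4
Step 5: w='aa' (idx 3), next='a' -> output (3, 'a'), add 'aaa' as idx 5


Encoded: [(0, 'b'), (0, 'a'), (2, 'a'), (1, 'a'), (3, 'a')]


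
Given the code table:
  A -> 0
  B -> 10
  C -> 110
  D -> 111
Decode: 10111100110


Decoding:
10 -> B
111 -> D
10 -> B
0 -> A
110 -> C


Result: BDBAC


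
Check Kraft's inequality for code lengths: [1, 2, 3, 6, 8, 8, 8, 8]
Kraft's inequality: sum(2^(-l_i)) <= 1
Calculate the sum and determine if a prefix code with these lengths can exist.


Sum = 2^(-1) + 2^(-2) + 2^(-3) + 2^(-6) + 2^(-8) + 2^(-8) + 2^(-8) + 2^(-8)
    = 0.5 + 0.25 + 0.125 + 0.015625 + 0.00390625 + 0.00390625 + 0.00390625 + 0.00390625
    = 232/256 = 0.90625
Since 0.90625 <= 1, Kraft's inequality IS satisfied.
A prefix code with these lengths CAN exist.

Kraft sum = 0.90625. Satisfied.


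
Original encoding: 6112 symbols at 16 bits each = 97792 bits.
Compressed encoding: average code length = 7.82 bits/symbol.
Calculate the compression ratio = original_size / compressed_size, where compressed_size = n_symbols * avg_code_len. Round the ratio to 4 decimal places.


original_size = n_symbols * orig_bits = 6112 * 16 = 97792 bits
compressed_size = n_symbols * avg_code_len = 6112 * 7.82 = 47795.84 bits
ratio = original_size / compressed_size = 97792 / 47795.84 = 2.046

Compression ratio = 2.046


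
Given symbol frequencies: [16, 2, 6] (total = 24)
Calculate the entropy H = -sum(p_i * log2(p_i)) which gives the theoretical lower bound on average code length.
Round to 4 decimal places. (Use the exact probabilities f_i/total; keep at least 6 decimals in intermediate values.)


Per-symbol terms -p_i * log2(p_i) with p_i = f_i/24:
  p = 16/24 = 0.666667: log2(p) = -0.584963, -p*log2(p) = 0.389975
  p = 2/24 = 0.083333: log2(p) = -3.584963, -p*log2(p) = 0.298747
  p = 6/24 = 0.250000: log2(p) = -2.000000, -p*log2(p) = 0.500000
H = 0.389975 + 0.298747 + 0.500000 = 1.188722

H = 1.1887 bits/symbol


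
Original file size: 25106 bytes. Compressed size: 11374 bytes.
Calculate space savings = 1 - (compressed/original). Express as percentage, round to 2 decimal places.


ratio = compressed/original = 11374/25106 = 0.453039
savings = 1 - ratio = 1 - 0.453039 = 0.546961
as a percentage: 0.546961 * 100 = 54.7%

Space savings = 1 - 11374/25106 = 54.7%


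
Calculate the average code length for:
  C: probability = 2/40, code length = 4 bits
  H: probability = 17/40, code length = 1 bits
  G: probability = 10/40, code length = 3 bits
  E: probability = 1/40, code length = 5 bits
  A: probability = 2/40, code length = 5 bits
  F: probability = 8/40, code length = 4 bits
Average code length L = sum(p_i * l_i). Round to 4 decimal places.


Weighted contributions p_i * l_i:
  C: (2/40) * 4 = 8/40
  H: (17/40) * 1 = 17/40
  G: (10/40) * 3 = 30/40
  E: (1/40) * 5 = 5/40
  A: (2/40) * 5 = 10/40
  F: (8/40) * 4 = 32/40
Sum = (8 + 17 + 30 + 5 + 10 + 32)/40 = 102/40

L = 102/40 = 2.5500 bits/symbol


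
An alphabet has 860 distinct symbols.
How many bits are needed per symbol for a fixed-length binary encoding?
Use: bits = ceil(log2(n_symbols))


log2(860) = 9.7482
Bracket: 2^9 = 512 < 860 <= 2^10 = 1024
So ceil(log2(860)) = 10

bits = ceil(log2(860)) = ceil(9.7482) = 10 bits


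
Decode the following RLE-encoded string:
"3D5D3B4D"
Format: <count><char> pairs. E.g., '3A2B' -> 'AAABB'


Expanding each <count><char> pair:
  3D -> 'DDD'
  5D -> 'DDDDD'
  3B -> 'BBB'
  4D -> 'DDDD'

Decoded = DDDDDDDDBBBDDDD


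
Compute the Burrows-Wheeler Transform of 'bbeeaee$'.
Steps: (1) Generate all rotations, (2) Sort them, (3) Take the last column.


Rotations (sorted):
  0: $bbeeaee -> last char: e
  1: aee$bbee -> last char: e
  2: bbeeaee$ -> last char: $
  3: beeaee$b -> last char: b
  4: e$bbeeae -> last char: e
  5: eaee$bbe -> last char: e
  6: ee$bbeea -> last char: a
  7: eeaee$bb -> last char: b


BWT = ee$beeab


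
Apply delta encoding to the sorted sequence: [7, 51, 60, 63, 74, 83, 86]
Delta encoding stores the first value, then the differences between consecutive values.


First value: 7
Deltas:
  51 - 7 = 44
  60 - 51 = 9
  63 - 60 = 3
  74 - 63 = 11
  83 - 74 = 9
  86 - 83 = 3


Delta encoded: [7, 44, 9, 3, 11, 9, 3]


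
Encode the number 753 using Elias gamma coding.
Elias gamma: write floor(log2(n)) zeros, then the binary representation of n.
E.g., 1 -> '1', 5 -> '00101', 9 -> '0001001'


num_bits = floor(log2(753)) + 1 = 10
leading_zeros = num_bits - 1 = 9
binary(753) = 1011110001

Elias gamma(753) = '000000000' + '1011110001' = 0000000001011110001 (19 bits)


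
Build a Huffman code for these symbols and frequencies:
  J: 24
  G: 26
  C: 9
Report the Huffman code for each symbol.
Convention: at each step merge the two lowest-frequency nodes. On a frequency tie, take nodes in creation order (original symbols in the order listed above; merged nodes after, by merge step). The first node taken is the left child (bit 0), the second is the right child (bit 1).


Huffman tree construction:
Step 1: Merge C(9) + J(24) = 33
Step 2: Merge G(26) + (C+J)(33) = 59
Read each symbol's code off the tree from the root (left child = 0, right child = 1).

Codes:
  J: 11 (length 2)
  G: 0 (length 1)
  C: 10 (length 2)
Average code length: 92/59 = 1.5593 bits/symbol


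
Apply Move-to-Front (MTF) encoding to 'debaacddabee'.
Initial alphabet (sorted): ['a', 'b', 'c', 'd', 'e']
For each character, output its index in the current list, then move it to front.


MTF encoding:
'd': index 3 in ['a', 'b', 'c', 'd', 'e'] -> ['d', 'a', 'b', 'c', 'e']
'e': index 4 in ['d', 'a', 'b', 'c', 'e'] -> ['e', 'd', 'a', 'b', 'c']
'b': index 3 in ['e', 'd', 'a', 'b', 'c'] -> ['b', 'e', 'd', 'a', 'c']
'a': index 3 in ['b', 'e', 'd', 'a', 'c'] -> ['a', 'b', 'e', 'd', 'c']
'a': index 0 in ['a', 'b', 'e', 'd', 'c'] -> ['a', 'b', 'e', 'd', 'c']
'c': index 4 in ['a', 'b', 'e', 'd', 'c'] -> ['c', 'a', 'b', 'e', 'd']
'd': index 4 in ['c', 'a', 'b', 'e', 'd'] -> ['d', 'c', 'a', 'b', 'e']
'd': index 0 in ['d', 'c', 'a', 'b', 'e'] -> ['d', 'c', 'a', 'b', 'e']
'a': index 2 in ['d', 'c', 'a', 'b', 'e'] -> ['a', 'd', 'c', 'b', 'e']
'b': index 3 in ['a', 'd', 'c', 'b', 'e'] -> ['b', 'a', 'd', 'c', 'e']
'e': index 4 in ['b', 'a', 'd', 'c', 'e'] -> ['e', 'b', 'a', 'd', 'c']
'e': index 0 in ['e', 'b', 'a', 'd', 'c'] -> ['e', 'b', 'a', 'd', 'c']


Output: [3, 4, 3, 3, 0, 4, 4, 0, 2, 3, 4, 0]


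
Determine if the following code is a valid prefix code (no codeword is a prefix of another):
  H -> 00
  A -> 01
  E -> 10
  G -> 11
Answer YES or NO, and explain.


Checking each pair (does one codeword prefix another?):
  H='00' vs A='01': no prefix
  H='00' vs E='10': no prefix
  H='00' vs G='11': no prefix
  A='01' vs H='00': no prefix
  A='01' vs E='10': no prefix
  A='01' vs G='11': no prefix
  E='10' vs H='00': no prefix
  E='10' vs A='01': no prefix
  E='10' vs G='11': no prefix
  G='11' vs H='00': no prefix
  G='11' vs A='01': no prefix
  G='11' vs E='10': no prefix
No violation found over all pairs.

YES -- this is a valid prefix code. No codeword is a prefix of any other codeword.


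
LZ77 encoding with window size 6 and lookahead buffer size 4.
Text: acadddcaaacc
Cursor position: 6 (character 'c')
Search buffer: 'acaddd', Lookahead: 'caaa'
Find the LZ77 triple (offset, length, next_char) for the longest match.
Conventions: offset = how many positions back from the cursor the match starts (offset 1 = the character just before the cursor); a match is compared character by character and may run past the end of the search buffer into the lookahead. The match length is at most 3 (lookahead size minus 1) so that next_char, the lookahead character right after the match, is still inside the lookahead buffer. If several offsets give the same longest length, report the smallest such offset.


Try each offset into the search buffer:
  offset=1 (pos 5, char 'd'): match length 0
  offset=2 (pos 4, char 'd'): match length 0
  offset=3 (pos 3, char 'd'): match length 0
  offset=4 (pos 2, char 'a'): match length 0
  offset=5 (pos 1, char 'c'): match length 2
  offset=6 (pos 0, char 'a'): match length 0
Longest match has length 2 at offset 5.
next_char = character at position 6 + 2 = 8 -> 'a'

Best match: offset=5, length=2 (matching 'ca' starting at position 1)
LZ77 triple: (5, 2, 'a')


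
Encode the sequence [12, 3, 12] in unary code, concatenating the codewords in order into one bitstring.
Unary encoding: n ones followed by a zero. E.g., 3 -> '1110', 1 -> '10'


Encode each number as n ones followed by a terminating 0:
  12 -> 1111111111110 (13 bits)
  3 -> 1110 (4 bits)
  12 -> 1111111111110 (13 bits)
Total length = 13 + 4 + 13 = 30 bits.

Unary([12, 3, 12]) = 111111111111011101111111111110 (30 bits)


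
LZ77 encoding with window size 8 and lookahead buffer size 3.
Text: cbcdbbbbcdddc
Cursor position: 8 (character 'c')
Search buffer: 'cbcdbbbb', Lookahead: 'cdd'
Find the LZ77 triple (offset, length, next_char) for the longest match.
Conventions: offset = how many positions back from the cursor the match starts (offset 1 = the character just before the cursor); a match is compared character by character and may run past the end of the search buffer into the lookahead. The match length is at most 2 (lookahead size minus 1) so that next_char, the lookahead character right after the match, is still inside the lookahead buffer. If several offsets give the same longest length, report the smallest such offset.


Try each offset into the search buffer:
  offset=1 (pos 7, char 'b'): match length 0
  offset=2 (pos 6, char 'b'): match length 0
  offset=3 (pos 5, char 'b'): match length 0
  offset=4 (pos 4, char 'b'): match length 0
  offset=5 (pos 3, char 'd'): match length 0
  offset=6 (pos 2, char 'c'): match length 2
  offset=7 (pos 1, char 'b'): match length 0
  offset=8 (pos 0, char 'c'): match length 1
Longest match has length 2 at offset 6.
next_char = character at position 8 + 2 = 10 -> 'd'

Best match: offset=6, length=2 (matching 'cd' starting at position 2)
LZ77 triple: (6, 2, 'd')


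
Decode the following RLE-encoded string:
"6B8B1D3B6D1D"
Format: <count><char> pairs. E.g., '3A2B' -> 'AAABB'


Expanding each <count><char> pair:
  6B -> 'BBBBBB'
  8B -> 'BBBBBBBB'
  1D -> 'D'
  3B -> 'BBB'
  6D -> 'DDDDDD'
  1D -> 'D'

Decoded = BBBBBBBBBBBBBBDBBBDDDDDDD


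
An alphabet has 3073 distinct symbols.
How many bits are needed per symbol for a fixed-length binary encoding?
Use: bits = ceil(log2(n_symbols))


log2(3073) = 11.5854
Bracket: 2^11 = 2048 < 3073 <= 2^12 = 4096
So ceil(log2(3073)) = 12

bits = ceil(log2(3073)) = ceil(11.5854) = 12 bits


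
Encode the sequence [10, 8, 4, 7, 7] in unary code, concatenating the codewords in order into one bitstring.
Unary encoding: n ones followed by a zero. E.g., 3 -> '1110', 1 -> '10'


Encode each number as n ones followed by a terminating 0:
  10 -> 11111111110 (11 bits)
  8 -> 111111110 (9 bits)
  4 -> 11110 (5 bits)
  7 -> 11111110 (8 bits)
  7 -> 11111110 (8 bits)
Total length = 11 + 9 + 5 + 8 + 8 = 41 bits.

Unary([10, 8, 4, 7, 7]) = 11111111110111111110111101111111011111110 (41 bits)


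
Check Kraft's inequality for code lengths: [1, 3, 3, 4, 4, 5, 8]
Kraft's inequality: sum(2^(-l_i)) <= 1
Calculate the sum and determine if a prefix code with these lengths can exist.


Sum = 2^(-1) + 2^(-3) + 2^(-3) + 2^(-4) + 2^(-4) + 2^(-5) + 2^(-8)
    = 0.5 + 0.125 + 0.125 + 0.0625 + 0.0625 + 0.03125 + 0.00390625
    = 233/256 = 0.91015625
Since 0.91015625 <= 1, Kraft's inequality IS satisfied.
A prefix code with these lengths CAN exist.

Kraft sum = 0.91015625. Satisfied.


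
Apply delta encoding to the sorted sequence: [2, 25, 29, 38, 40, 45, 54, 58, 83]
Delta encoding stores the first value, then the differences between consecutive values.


First value: 2
Deltas:
  25 - 2 = 23
  29 - 25 = 4
  38 - 29 = 9
  40 - 38 = 2
  45 - 40 = 5
  54 - 45 = 9
  58 - 54 = 4
  83 - 58 = 25


Delta encoded: [2, 23, 4, 9, 2, 5, 9, 4, 25]


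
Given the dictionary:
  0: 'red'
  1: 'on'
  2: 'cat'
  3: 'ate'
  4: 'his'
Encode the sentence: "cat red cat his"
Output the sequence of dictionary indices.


Look up each word in the dictionary:
  'cat' -> 2
  'red' -> 0
  'cat' -> 2
  'his' -> 4

Encoded: [2, 0, 2, 4]


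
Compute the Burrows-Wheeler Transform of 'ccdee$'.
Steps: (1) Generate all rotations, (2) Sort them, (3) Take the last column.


Rotations (sorted):
  0: $ccdee -> last char: e
  1: ccdee$ -> last char: $
  2: cdee$c -> last char: c
  3: dee$cc -> last char: c
  4: e$ccde -> last char: e
  5: ee$ccd -> last char: d


BWT = e$cced


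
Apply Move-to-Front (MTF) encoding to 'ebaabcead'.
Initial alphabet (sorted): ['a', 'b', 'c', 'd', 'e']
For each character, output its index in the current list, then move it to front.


MTF encoding:
'e': index 4 in ['a', 'b', 'c', 'd', 'e'] -> ['e', 'a', 'b', 'c', 'd']
'b': index 2 in ['e', 'a', 'b', 'c', 'd'] -> ['b', 'e', 'a', 'c', 'd']
'a': index 2 in ['b', 'e', 'a', 'c', 'd'] -> ['a', 'b', 'e', 'c', 'd']
'a': index 0 in ['a', 'b', 'e', 'c', 'd'] -> ['a', 'b', 'e', 'c', 'd']
'b': index 1 in ['a', 'b', 'e', 'c', 'd'] -> ['b', 'a', 'e', 'c', 'd']
'c': index 3 in ['b', 'a', 'e', 'c', 'd'] -> ['c', 'b', 'a', 'e', 'd']
'e': index 3 in ['c', 'b', 'a', 'e', 'd'] -> ['e', 'c', 'b', 'a', 'd']
'a': index 3 in ['e', 'c', 'b', 'a', 'd'] -> ['a', 'e', 'c', 'b', 'd']
'd': index 4 in ['a', 'e', 'c', 'b', 'd'] -> ['d', 'a', 'e', 'c', 'b']


Output: [4, 2, 2, 0, 1, 3, 3, 3, 4]


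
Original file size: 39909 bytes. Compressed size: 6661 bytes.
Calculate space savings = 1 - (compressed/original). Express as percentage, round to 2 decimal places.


ratio = compressed/original = 6661/39909 = 0.166905
savings = 1 - ratio = 1 - 0.166905 = 0.833095
as a percentage: 0.833095 * 100 = 83.31%

Space savings = 1 - 6661/39909 = 83.31%


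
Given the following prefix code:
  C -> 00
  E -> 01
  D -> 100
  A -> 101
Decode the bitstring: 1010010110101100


Decoding step by step:
Bits 101 -> A
Bits 00 -> C
Bits 101 -> A
Bits 101 -> A
Bits 01 -> E
Bits 100 -> D


Decoded message: ACAAED


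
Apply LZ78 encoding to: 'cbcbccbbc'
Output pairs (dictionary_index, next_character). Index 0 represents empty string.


LZ78 encoding steps:
Dictionary: {0: ''}
Step 1: w='' (idx 0), next='c' -> output (0, 'c'), add 'c' as idx 1
Step 2: w='' (idx 0), next='b' -> output (0, 'b'), add 'b' as idx 2
Step 3: w='c' (idx 1), next='b' -> output (1, 'b'), add 'cb' as idx 3
Step 4: w='c' (idx 1), next='c' -> output (1, 'c'), add 'cc' as idx 4
Step 5: w='b' (idx 2), next='b' -> output (2, 'b'), add 'bb' as idx 5
Step 6: w='c' (idx 1), end of input -> output (1, '')


Encoded: [(0, 'c'), (0, 'b'), (1, 'b'), (1, 'c'), (2, 'b'), (1, '')]


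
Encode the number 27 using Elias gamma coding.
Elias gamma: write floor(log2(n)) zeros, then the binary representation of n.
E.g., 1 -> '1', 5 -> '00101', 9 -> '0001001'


num_bits = floor(log2(27)) + 1 = 5
leading_zeros = num_bits - 1 = 4
binary(27) = 11011

Elias gamma(27) = '0000' + '11011' = 000011011 (9 bits)


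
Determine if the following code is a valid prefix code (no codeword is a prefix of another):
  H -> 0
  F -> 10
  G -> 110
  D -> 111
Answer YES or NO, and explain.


Checking each pair (does one codeword prefix another?):
  H='0' vs F='10': no prefix
  H='0' vs G='110': no prefix
  H='0' vs D='111': no prefix
  F='10' vs H='0': no prefix
  F='10' vs G='110': no prefix
  F='10' vs D='111': no prefix
  G='110' vs H='0': no prefix
  G='110' vs F='10': no prefix
  G='110' vs D='111': no prefix
  D='111' vs H='0': no prefix
  D='111' vs F='10': no prefix
  D='111' vs G='110': no prefix
No violation found over all pairs.

YES -- this is a valid prefix code. No codeword is a prefix of any other codeword.


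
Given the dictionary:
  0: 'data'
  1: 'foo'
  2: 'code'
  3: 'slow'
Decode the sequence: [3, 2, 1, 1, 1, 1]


Look up each index in the dictionary:
  3 -> 'slow'
  2 -> 'code'
  1 -> 'foo'
  1 -> 'foo'
  1 -> 'foo'
  1 -> 'foo'

Decoded: "slow code foo foo foo foo"


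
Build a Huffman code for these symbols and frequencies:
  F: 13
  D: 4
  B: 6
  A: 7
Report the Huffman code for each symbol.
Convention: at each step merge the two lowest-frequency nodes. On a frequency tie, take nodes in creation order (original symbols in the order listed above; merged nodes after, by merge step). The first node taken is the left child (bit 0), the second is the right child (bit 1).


Huffman tree construction:
Step 1: Merge D(4) + B(6) = 10
Step 2: Merge A(7) + (D+B)(10) = 17
Step 3: Merge F(13) + (A+(D+B))(17) = 30
Read each symbol's code off the tree from the root (left child = 0, right child = 1).

Codes:
  F: 0 (length 1)
  D: 110 (length 3)
  B: 111 (length 3)
  A: 10 (length 2)
Average code length: 57/30 = 1.9000 bits/symbol


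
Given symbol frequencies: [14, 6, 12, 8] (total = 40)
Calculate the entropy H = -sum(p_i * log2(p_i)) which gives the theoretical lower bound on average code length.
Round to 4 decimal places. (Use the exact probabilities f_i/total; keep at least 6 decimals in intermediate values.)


Per-symbol terms -p_i * log2(p_i) with p_i = f_i/40:
  p = 14/40 = 0.350000: log2(p) = -1.514573, -p*log2(p) = 0.530101
  p = 6/40 = 0.150000: log2(p) = -2.736966, -p*log2(p) = 0.410545
  p = 12/40 = 0.300000: log2(p) = -1.736966, -p*log2(p) = 0.521090
  p = 8/40 = 0.200000: log2(p) = -2.321928, -p*log2(p) = 0.464386
H = 0.530101 + 0.410545 + 0.521090 + 0.464386 = 1.926122

H = 1.9261 bits/symbol


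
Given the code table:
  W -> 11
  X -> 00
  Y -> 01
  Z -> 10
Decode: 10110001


Decoding:
10 -> Z
11 -> W
00 -> X
01 -> Y


Result: ZWXY


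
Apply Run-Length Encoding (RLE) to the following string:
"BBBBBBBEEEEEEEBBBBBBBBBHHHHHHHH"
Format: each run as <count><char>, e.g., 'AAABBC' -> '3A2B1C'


Scanning runs left to right:
  i=0: run of 'B' x 7 -> '7B'
  i=7: run of 'E' x 7 -> '7E'
  i=14: run of 'B' x 9 -> '9B'
  i=23: run of 'H' x 8 -> '8H'

RLE = 7B7E9B8H


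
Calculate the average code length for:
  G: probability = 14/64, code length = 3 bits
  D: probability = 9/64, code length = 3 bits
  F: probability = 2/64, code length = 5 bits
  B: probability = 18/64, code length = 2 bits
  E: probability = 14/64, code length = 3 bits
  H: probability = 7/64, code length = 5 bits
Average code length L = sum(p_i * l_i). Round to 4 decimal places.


Weighted contributions p_i * l_i:
  G: (14/64) * 3 = 42/64
  D: (9/64) * 3 = 27/64
  F: (2/64) * 5 = 10/64
  B: (18/64) * 2 = 36/64
  E: (14/64) * 3 = 42/64
  H: (7/64) * 5 = 35/64
Sum = (42 + 27 + 10 + 36 + 42 + 35)/64 = 192/64

L = 192/64 = 3.0000 bits/symbol


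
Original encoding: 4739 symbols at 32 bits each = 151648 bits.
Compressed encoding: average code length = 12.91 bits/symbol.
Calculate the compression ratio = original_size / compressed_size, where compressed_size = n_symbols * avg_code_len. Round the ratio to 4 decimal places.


original_size = n_symbols * orig_bits = 4739 * 32 = 151648 bits
compressed_size = n_symbols * avg_code_len = 4739 * 12.91 = 61180.49 bits
ratio = original_size / compressed_size = 151648 / 61180.49 = 2.4787

Compression ratio = 2.4787


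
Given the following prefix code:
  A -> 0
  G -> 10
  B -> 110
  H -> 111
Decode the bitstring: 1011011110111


Decoding step by step:
Bits 10 -> G
Bits 110 -> B
Bits 111 -> H
Bits 10 -> G
Bits 111 -> H


Decoded message: GBHGH


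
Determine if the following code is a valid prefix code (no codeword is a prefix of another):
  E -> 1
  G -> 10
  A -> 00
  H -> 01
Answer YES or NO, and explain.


Checking each pair (does one codeword prefix another?):
  E='1' vs G='10': prefix -- VIOLATION

NO -- this is NOT a valid prefix code. E (1) is a prefix of G (10).


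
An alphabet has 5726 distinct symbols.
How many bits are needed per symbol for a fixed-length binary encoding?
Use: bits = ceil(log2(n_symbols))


log2(5726) = 12.4833
Bracket: 2^12 = 4096 < 5726 <= 2^13 = 8192
So ceil(log2(5726)) = 13

bits = ceil(log2(5726)) = ceil(12.4833) = 13 bits


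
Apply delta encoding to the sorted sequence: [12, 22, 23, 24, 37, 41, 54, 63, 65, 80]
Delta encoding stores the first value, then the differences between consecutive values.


First value: 12
Deltas:
  22 - 12 = 10
  23 - 22 = 1
  24 - 23 = 1
  37 - 24 = 13
  41 - 37 = 4
  54 - 41 = 13
  63 - 54 = 9
  65 - 63 = 2
  80 - 65 = 15


Delta encoded: [12, 10, 1, 1, 13, 4, 13, 9, 2, 15]


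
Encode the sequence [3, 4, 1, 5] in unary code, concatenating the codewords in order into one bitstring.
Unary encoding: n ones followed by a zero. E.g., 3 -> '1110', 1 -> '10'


Encode each number as n ones followed by a terminating 0:
  3 -> 1110 (4 bits)
  4 -> 11110 (5 bits)
  1 -> 10 (2 bits)
  5 -> 111110 (6 bits)
Total length = 4 + 5 + 2 + 6 = 17 bits.

Unary([3, 4, 1, 5]) = 11101111010111110 (17 bits)


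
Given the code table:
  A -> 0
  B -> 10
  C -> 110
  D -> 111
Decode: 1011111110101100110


Decoding:
10 -> B
111 -> D
111 -> D
10 -> B
10 -> B
110 -> C
0 -> A
110 -> C


Result: BDDBBCAC


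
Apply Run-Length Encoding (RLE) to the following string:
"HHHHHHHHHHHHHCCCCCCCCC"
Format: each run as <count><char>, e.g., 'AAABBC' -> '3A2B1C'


Scanning runs left to right:
  i=0: run of 'H' x 13 -> '13H'
  i=13: run of 'C' x 9 -> '9C'

RLE = 13H9C


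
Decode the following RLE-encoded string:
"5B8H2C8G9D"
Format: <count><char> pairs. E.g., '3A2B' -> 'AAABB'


Expanding each <count><char> pair:
  5B -> 'BBBBB'
  8H -> 'HHHHHHHH'
  2C -> 'CC'
  8G -> 'GGGGGGGG'
  9D -> 'DDDDDDDDD'

Decoded = BBBBBHHHHHHHHCCGGGGGGGGDDDDDDDDD


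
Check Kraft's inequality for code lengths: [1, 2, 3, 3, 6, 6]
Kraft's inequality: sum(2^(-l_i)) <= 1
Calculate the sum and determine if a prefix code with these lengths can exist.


Sum = 2^(-1) + 2^(-2) + 2^(-3) + 2^(-3) + 2^(-6) + 2^(-6)
    = 0.5 + 0.25 + 0.125 + 0.125 + 0.015625 + 0.015625
    = 66/64 = 1.03125
Since 1.03125 > 1, Kraft's inequality is NOT satisfied.
A prefix code with these lengths CANNOT exist.

Kraft sum = 1.03125. Not satisfied.


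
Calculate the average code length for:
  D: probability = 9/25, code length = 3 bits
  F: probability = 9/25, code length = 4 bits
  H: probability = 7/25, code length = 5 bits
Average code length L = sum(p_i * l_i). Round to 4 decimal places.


Weighted contributions p_i * l_i:
  D: (9/25) * 3 = 27/25
  F: (9/25) * 4 = 36/25
  H: (7/25) * 5 = 35/25
Sum = (27 + 36 + 35)/25 = 98/25

L = 98/25 = 3.9200 bits/symbol


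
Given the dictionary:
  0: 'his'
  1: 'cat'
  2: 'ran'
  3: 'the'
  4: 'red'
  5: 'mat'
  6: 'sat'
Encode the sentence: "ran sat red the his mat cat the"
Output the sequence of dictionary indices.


Look up each word in the dictionary:
  'ran' -> 2
  'sat' -> 6
  'red' -> 4
  'the' -> 3
  'his' -> 0
  'mat' -> 5
  'cat' -> 1
  'the' -> 3

Encoded: [2, 6, 4, 3, 0, 5, 1, 3]


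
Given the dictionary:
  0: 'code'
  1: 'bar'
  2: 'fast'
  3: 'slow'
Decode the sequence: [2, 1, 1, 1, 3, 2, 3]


Look up each index in the dictionary:
  2 -> 'fast'
  1 -> 'bar'
  1 -> 'bar'
  1 -> 'bar'
  3 -> 'slow'
  2 -> 'fast'
  3 -> 'slow'

Decoded: "fast bar bar bar slow fast slow"


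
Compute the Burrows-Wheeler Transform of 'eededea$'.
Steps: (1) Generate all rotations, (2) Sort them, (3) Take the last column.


Rotations (sorted):
  0: $eededea -> last char: a
  1: a$eedede -> last char: e
  2: dea$eede -> last char: e
  3: dedea$ee -> last char: e
  4: ea$eeded -> last char: d
  5: edea$eed -> last char: d
  6: ededea$e -> last char: e
  7: eededea$ -> last char: $


BWT = aeeedde$


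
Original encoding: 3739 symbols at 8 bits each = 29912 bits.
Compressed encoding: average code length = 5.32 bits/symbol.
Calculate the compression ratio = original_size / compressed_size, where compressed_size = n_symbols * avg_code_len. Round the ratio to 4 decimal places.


original_size = n_symbols * orig_bits = 3739 * 8 = 29912 bits
compressed_size = n_symbols * avg_code_len = 3739 * 5.32 = 19891.48 bits
ratio = original_size / compressed_size = 29912 / 19891.48 = 1.5038

Compression ratio = 1.5038


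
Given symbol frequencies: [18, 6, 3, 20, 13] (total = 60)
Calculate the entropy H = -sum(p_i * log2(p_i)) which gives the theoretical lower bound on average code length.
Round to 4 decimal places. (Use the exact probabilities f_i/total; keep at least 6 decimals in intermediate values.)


Per-symbol terms -p_i * log2(p_i) with p_i = f_i/60:
  p = 18/60 = 0.300000: log2(p) = -1.736966, -p*log2(p) = 0.521090
  p = 6/60 = 0.100000: log2(p) = -3.321928, -p*log2(p) = 0.332193
  p = 3/60 = 0.050000: log2(p) = -4.321928, -p*log2(p) = 0.216096
  p = 20/60 = 0.333333: log2(p) = -1.584963, -p*log2(p) = 0.528321
  p = 13/60 = 0.216667: log2(p) = -2.206451, -p*log2(p) = 0.478064
H = 0.521090 + 0.332193 + 0.216096 + 0.528321 + 0.478064 = 2.075764

H = 2.0758 bits/symbol


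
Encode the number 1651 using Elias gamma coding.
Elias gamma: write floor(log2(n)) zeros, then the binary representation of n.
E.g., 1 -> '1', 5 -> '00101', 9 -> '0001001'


num_bits = floor(log2(1651)) + 1 = 11
leading_zeros = num_bits - 1 = 10
binary(1651) = 11001110011

Elias gamma(1651) = '0000000000' + '11001110011' = 000000000011001110011 (21 bits)


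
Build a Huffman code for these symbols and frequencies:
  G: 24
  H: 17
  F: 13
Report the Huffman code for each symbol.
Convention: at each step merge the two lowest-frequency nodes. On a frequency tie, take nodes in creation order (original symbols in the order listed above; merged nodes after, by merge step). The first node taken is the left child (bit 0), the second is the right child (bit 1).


Huffman tree construction:
Step 1: Merge F(13) + H(17) = 30
Step 2: Merge G(24) + (F+H)(30) = 54
Read each symbol's code off the tree from the root (left child = 0, right child = 1).

Codes:
  G: 0 (length 1)
  H: 11 (length 2)
  F: 10 (length 2)
Average code length: 84/54 = 1.5556 bits/symbol


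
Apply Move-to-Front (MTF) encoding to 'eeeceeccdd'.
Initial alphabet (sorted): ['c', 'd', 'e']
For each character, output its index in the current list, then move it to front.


MTF encoding:
'e': index 2 in ['c', 'd', 'e'] -> ['e', 'c', 'd']
'e': index 0 in ['e', 'c', 'd'] -> ['e', 'c', 'd']
'e': index 0 in ['e', 'c', 'd'] -> ['e', 'c', 'd']
'c': index 1 in ['e', 'c', 'd'] -> ['c', 'e', 'd']
'e': index 1 in ['c', 'e', 'd'] -> ['e', 'c', 'd']
'e': index 0 in ['e', 'c', 'd'] -> ['e', 'c', 'd']
'c': index 1 in ['e', 'c', 'd'] -> ['c', 'e', 'd']
'c': index 0 in ['c', 'e', 'd'] -> ['c', 'e', 'd']
'd': index 2 in ['c', 'e', 'd'] -> ['d', 'c', 'e']
'd': index 0 in ['d', 'c', 'e'] -> ['d', 'c', 'e']


Output: [2, 0, 0, 1, 1, 0, 1, 0, 2, 0]


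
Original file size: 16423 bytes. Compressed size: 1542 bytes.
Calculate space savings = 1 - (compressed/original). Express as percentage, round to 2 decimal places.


ratio = compressed/original = 1542/16423 = 0.093893
savings = 1 - ratio = 1 - 0.093893 = 0.906107
as a percentage: 0.906107 * 100 = 90.61%

Space savings = 1 - 1542/16423 = 90.61%


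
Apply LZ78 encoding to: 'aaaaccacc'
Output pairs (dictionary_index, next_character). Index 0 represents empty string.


LZ78 encoding steps:
Dictionary: {0: ''}
Step 1: w='' (idx 0), next='a' -> output (0, 'a'), add 'a' as idx 1
Step 2: w='a' (idx 1), next='a' -> output (1, 'a'), add 'aa' as idx 2
Step 3: w='a' (idx 1), next='c' -> output (1, 'c'), add 'ac' as idx 3
Step 4: w='' (idx 0), next='c' -> output (0, 'c'), add 'c' as idx 4
Step 5: w='ac' (idx 3), next='c' -> output (3, 'c'), add 'acc' as idx 5


Encoded: [(0, 'a'), (1, 'a'), (1, 'c'), (0, 'c'), (3, 'c')]


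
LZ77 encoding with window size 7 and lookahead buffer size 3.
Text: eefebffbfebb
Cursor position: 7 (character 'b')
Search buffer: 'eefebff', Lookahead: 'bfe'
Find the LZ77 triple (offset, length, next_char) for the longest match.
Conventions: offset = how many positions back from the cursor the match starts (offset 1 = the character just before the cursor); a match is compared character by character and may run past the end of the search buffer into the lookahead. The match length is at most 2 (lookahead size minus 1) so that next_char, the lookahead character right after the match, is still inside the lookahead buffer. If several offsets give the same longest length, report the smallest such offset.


Try each offset into the search buffer:
  offset=1 (pos 6, char 'f'): match length 0
  offset=2 (pos 5, char 'f'): match length 0
  offset=3 (pos 4, char 'b'): match length 2
  offset=4 (pos 3, char 'e'): match length 0
  offset=5 (pos 2, char 'f'): match length 0
  offset=6 (pos 1, char 'e'): match length 0
  offset=7 (pos 0, char 'e'): match length 0
Longest match has length 2 at offset 3.
next_char = character at position 7 + 2 = 9 -> 'e'

Best match: offset=3, length=2 (matching 'bf' starting at position 4)
LZ77 triple: (3, 2, 'e')


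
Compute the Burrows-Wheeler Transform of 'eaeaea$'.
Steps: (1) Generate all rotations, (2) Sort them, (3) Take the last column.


Rotations (sorted):
  0: $eaeaea -> last char: a
  1: a$eaeae -> last char: e
  2: aea$eae -> last char: e
  3: aeaea$e -> last char: e
  4: ea$eaea -> last char: a
  5: eaea$ea -> last char: a
  6: eaeaea$ -> last char: $


BWT = aeeeaa$


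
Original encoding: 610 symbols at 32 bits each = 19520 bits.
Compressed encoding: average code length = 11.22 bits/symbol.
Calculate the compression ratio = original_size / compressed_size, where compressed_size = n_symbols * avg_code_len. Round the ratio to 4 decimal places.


original_size = n_symbols * orig_bits = 610 * 32 = 19520 bits
compressed_size = n_symbols * avg_code_len = 610 * 11.22 = 6844.2 bits
ratio = original_size / compressed_size = 19520 / 6844.2 = 2.852

Compression ratio = 2.852


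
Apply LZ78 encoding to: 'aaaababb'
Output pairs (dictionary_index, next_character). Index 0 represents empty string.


LZ78 encoding steps:
Dictionary: {0: ''}
Step 1: w='' (idx 0), next='a' -> output (0, 'a'), add 'a' as idx 1
Step 2: w='a' (idx 1), next='a' -> output (1, 'a'), add 'aa' as idx 2
Step 3: w='a' (idx 1), next='b' -> output (1, 'b'), add 'ab' as idx 3
Step 4: w='ab' (idx 3), next='b' -> output (3, 'b'), add 'abb' as idx 4


Encoded: [(0, 'a'), (1, 'a'), (1, 'b'), (3, 'b')]


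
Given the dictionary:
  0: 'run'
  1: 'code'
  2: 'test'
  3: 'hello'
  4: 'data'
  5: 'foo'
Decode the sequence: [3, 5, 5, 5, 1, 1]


Look up each index in the dictionary:
  3 -> 'hello'
  5 -> 'foo'
  5 -> 'foo'
  5 -> 'foo'
  1 -> 'code'
  1 -> 'code'

Decoded: "hello foo foo foo code code"


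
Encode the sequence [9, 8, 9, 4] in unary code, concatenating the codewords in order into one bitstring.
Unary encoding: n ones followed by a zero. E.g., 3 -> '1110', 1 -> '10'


Encode each number as n ones followed by a terminating 0:
  9 -> 1111111110 (10 bits)
  8 -> 111111110 (9 bits)
  9 -> 1111111110 (10 bits)
  4 -> 11110 (5 bits)
Total length = 10 + 9 + 10 + 5 = 34 bits.

Unary([9, 8, 9, 4]) = 1111111110111111110111111111011110 (34 bits)


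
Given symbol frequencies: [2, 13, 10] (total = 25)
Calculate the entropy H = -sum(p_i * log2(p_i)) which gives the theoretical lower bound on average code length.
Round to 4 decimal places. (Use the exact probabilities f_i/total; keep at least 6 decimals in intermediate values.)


Per-symbol terms -p_i * log2(p_i) with p_i = f_i/25:
  p = 2/25 = 0.080000: log2(p) = -3.643856, -p*log2(p) = 0.291508
  p = 13/25 = 0.520000: log2(p) = -0.943416, -p*log2(p) = 0.490577
  p = 10/25 = 0.400000: log2(p) = -1.321928, -p*log2(p) = 0.528771
H = 0.291508 + 0.490577 + 0.528771 = 1.310856

H = 1.3109 bits/symbol


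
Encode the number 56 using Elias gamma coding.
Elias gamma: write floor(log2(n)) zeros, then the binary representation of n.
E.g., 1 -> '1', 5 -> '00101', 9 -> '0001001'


num_bits = floor(log2(56)) + 1 = 6
leading_zeros = num_bits - 1 = 5
binary(56) = 111000

Elias gamma(56) = '00000' + '111000' = 00000111000 (11 bits)


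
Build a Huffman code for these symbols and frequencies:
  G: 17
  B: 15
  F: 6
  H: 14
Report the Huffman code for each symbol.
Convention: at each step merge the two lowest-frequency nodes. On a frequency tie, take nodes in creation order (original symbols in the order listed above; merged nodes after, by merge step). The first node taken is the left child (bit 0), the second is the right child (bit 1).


Huffman tree construction:
Step 1: Merge F(6) + H(14) = 20
Step 2: Merge B(15) + G(17) = 32
Step 3: Merge (F+H)(20) + (B+G)(32) = 52
Read each symbol's code off the tree from the root (left child = 0, right child = 1).

Codes:
  G: 11 (length 2)
  B: 10 (length 2)
  F: 00 (length 2)
  H: 01 (length 2)
Average code length: 104/52 = 2.0000 bits/symbol


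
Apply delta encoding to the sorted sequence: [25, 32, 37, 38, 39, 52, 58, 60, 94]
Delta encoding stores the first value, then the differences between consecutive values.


First value: 25
Deltas:
  32 - 25 = 7
  37 - 32 = 5
  38 - 37 = 1
  39 - 38 = 1
  52 - 39 = 13
  58 - 52 = 6
  60 - 58 = 2
  94 - 60 = 34


Delta encoded: [25, 7, 5, 1, 1, 13, 6, 2, 34]


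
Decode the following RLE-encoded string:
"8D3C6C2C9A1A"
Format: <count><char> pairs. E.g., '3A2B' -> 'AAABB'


Expanding each <count><char> pair:
  8D -> 'DDDDDDDD'
  3C -> 'CCC'
  6C -> 'CCCCCC'
  2C -> 'CC'
  9A -> 'AAAAAAAAA'
  1A -> 'A'

Decoded = DDDDDDDDCCCCCCCCCCCAAAAAAAAAA


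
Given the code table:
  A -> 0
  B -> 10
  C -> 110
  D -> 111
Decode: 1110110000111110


Decoding:
111 -> D
0 -> A
110 -> C
0 -> A
0 -> A
0 -> A
111 -> D
110 -> C


Result: DACAAADC


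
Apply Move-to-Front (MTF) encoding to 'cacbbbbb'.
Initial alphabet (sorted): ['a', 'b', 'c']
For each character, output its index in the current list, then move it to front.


MTF encoding:
'c': index 2 in ['a', 'b', 'c'] -> ['c', 'a', 'b']
'a': index 1 in ['c', 'a', 'b'] -> ['a', 'c', 'b']
'c': index 1 in ['a', 'c', 'b'] -> ['c', 'a', 'b']
'b': index 2 in ['c', 'a', 'b'] -> ['b', 'c', 'a']
'b': index 0 in ['b', 'c', 'a'] -> ['b', 'c', 'a']
'b': index 0 in ['b', 'c', 'a'] -> ['b', 'c', 'a']
'b': index 0 in ['b', 'c', 'a'] -> ['b', 'c', 'a']
'b': index 0 in ['b', 'c', 'a'] -> ['b', 'c', 'a']


Output: [2, 1, 1, 2, 0, 0, 0, 0]


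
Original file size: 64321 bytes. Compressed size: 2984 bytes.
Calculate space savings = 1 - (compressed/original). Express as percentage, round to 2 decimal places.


ratio = compressed/original = 2984/64321 = 0.046392
savings = 1 - ratio = 1 - 0.046392 = 0.953608
as a percentage: 0.953608 * 100 = 95.36%

Space savings = 1 - 2984/64321 = 95.36%


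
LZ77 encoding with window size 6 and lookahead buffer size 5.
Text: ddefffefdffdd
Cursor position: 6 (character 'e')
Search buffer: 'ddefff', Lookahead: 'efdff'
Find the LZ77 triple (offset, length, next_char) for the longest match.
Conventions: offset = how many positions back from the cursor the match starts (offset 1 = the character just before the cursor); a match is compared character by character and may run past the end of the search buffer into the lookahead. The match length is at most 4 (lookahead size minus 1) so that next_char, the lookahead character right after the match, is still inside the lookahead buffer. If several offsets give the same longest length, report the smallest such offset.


Try each offset into the search buffer:
  offset=1 (pos 5, char 'f'): match length 0
  offset=2 (pos 4, char 'f'): match length 0
  offset=3 (pos 3, char 'f'): match length 0
  offset=4 (pos 2, char 'e'): match length 2
  offset=5 (pos 1, char 'd'): match length 0
  offset=6 (pos 0, char 'd'): match length 0
Longest match has length 2 at offset 4.
next_char = character at position 6 + 2 = 8 -> 'd'

Best match: offset=4, length=2 (matching 'ef' starting at position 2)
LZ77 triple: (4, 2, 'd')


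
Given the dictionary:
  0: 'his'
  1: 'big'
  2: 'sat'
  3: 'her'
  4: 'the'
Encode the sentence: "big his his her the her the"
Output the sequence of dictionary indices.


Look up each word in the dictionary:
  'big' -> 1
  'his' -> 0
  'his' -> 0
  'her' -> 3
  'the' -> 4
  'her' -> 3
  'the' -> 4

Encoded: [1, 0, 0, 3, 4, 3, 4]


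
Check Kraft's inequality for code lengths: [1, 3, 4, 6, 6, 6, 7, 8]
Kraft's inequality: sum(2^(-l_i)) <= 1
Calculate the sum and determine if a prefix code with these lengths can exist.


Sum = 2^(-1) + 2^(-3) + 2^(-4) + 2^(-6) + 2^(-6) + 2^(-6) + 2^(-7) + 2^(-8)
    = 0.5 + 0.125 + 0.0625 + 0.015625 + 0.015625 + 0.015625 + 0.0078125 + 0.00390625
    = 191/256 = 0.74609375
Since 0.74609375 <= 1, Kraft's inequality IS satisfied.
A prefix code with these lengths CAN exist.

Kraft sum = 0.74609375. Satisfied.


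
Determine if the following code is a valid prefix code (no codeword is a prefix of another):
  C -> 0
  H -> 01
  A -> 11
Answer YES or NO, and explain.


Checking each pair (does one codeword prefix another?):
  C='0' vs H='01': prefix -- VIOLATION

NO -- this is NOT a valid prefix code. C (0) is a prefix of H (01).


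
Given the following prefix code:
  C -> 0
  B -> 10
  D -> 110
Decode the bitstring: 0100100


Decoding step by step:
Bits 0 -> C
Bits 10 -> B
Bits 0 -> C
Bits 10 -> B
Bits 0 -> C


Decoded message: CBCBC


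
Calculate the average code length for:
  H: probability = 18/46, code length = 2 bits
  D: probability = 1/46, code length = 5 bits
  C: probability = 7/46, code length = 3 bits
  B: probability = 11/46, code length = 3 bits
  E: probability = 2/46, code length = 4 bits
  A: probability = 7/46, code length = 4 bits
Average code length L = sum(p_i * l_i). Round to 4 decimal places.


Weighted contributions p_i * l_i:
  H: (18/46) * 2 = 36/46
  D: (1/46) * 5 = 5/46
  C: (7/46) * 3 = 21/46
  B: (11/46) * 3 = 33/46
  E: (2/46) * 4 = 8/46
  A: (7/46) * 4 = 28/46
Sum = (36 + 5 + 21 + 33 + 8 + 28)/46 = 131/46

L = 131/46 = 2.8478 bits/symbol


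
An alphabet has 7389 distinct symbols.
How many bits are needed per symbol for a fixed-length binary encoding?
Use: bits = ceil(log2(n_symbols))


log2(7389) = 12.8512
Bracket: 2^12 = 4096 < 7389 <= 2^13 = 8192
So ceil(log2(7389)) = 13

bits = ceil(log2(7389)) = ceil(12.8512) = 13 bits
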